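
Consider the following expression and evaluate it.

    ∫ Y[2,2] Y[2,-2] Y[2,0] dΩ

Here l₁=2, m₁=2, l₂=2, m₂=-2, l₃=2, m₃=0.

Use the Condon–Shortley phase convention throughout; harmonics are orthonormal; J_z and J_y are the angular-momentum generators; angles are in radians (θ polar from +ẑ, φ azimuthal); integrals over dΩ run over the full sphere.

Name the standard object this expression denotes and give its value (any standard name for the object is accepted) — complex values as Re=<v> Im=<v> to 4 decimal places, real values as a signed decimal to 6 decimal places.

This is a Gaunt coefficient — the integral of a triple product of spherical harmonics over the sphere.
m-sum 0 ✓  L=6 even ✓  0≤2≤4 ✓
Π(2lᵢ+1) = 5×5×5 = 125
triangle coeff Δ(2,2,2) = 1/630
Σ_t [0,2]: t=0:+1/8 t=1:−1/1 t=2:+1/8 = -3/4
(3j)²=2/35 [(2 2 2; 0 0 0)], sign=-1
Σ_t [0,0]: t=0:+1/8 = 1/8
(3j)²=2/35 [(2 2 2; 2 -2 0)], sign=+1
⇒ 4πI² = 20/49
I = (-1)√(20/49/(4π)) = -0.18022375

Gaunt coefficient, -0.180224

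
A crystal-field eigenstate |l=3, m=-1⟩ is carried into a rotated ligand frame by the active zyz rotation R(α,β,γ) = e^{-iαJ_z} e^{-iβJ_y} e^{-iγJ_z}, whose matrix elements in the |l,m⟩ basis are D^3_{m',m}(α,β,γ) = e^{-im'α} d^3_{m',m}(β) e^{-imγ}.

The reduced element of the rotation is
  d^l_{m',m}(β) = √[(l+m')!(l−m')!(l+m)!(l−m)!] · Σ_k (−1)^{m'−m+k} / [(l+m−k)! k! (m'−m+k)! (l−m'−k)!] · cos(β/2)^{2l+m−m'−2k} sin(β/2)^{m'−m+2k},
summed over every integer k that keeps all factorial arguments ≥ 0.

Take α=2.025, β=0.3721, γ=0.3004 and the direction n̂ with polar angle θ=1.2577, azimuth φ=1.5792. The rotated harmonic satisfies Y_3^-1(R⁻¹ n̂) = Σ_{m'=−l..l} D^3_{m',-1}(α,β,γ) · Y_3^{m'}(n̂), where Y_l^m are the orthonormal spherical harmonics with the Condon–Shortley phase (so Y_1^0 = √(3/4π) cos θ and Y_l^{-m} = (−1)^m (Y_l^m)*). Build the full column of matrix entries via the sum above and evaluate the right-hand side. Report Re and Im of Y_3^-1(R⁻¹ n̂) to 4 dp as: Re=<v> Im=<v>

Need the full column D^3_{m',-1} for m'=−3..3 at α=2.0250, β=0.3721, γ=0.3004.
cos(β/2)=0.982743, sin(β/2)=0.184979
d^3_{-3,-1}: single k=2 term ⇒ +0.123608;  D = +0.123083+0.011382i
d^3_{-2,-1}: k∈[1..2] ⇒ +0.536192 -0.037994 = +0.498198;  D = -0.176429-0.465912i
d^3_{-1,-1}: k∈[0..2] ⇒ +0.900821 -0.255324 +0.006784 = +0.652282;  D = -0.446813+0.475215i
d^3_{0,-1}: k∈[0..2] ⇒ -0.587369 +0.062430 -0.000737 = -0.525676;  D = -0.502135-0.155549i
d^3_{1,-1}: k∈[0..2] ⇒ +0.191493 -0.009046 +0.000040 = +0.182487;  D = -0.027957-0.180333i
d^3_{2,-1}: k∈[0..1] ⇒ -0.037994 +0.000673 = -0.037321;  D = +0.030632-0.021319i
d^3_{3,-1}: single k=0 term ⇒ +0.004379;  D = +0.003825+0.002132i
Y_3^{m'}(θ=1.2577,φ=1.5792) and Σ D·Y over m':
  (+0.1231+0.0114i)·(+0.0091+0.3592i)  (-0.1764-0.4659i)·(-0.2849+0.0048i)  (-0.4468+0.4752i)·(+0.0014+0.1616i)  (-0.5021-0.1555i)·(-0.2903+0.0000i)  (-0.0280-0.1803i)·(-0.0014+0.1616i)  (+0.0306-0.0213i)·(-0.2849-0.0048i)  (+0.0038+0.0021i)·(-0.0091+0.3592i)
Y_3^-1(R⁻¹ n̂) = +0.137432+0.152788i

Re=0.1374 Im=0.1528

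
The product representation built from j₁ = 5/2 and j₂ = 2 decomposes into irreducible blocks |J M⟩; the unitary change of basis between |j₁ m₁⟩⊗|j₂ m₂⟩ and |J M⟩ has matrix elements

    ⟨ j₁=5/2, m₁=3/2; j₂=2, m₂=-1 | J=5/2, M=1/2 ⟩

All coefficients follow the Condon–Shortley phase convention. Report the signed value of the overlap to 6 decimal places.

+0.414039  (= +√(6/35))

√[6·2!3!2!/8! · 4!1!1!3!3!2!] = √(216/35)
  +(−1)^0/∏(0,2,1,1,2,1)! = 1/4  (running 1/4)
  +(−1)^1/∏(1,1,0,0,3,2)! = -1/12  (running 1/6)
⟨..|..⟩ = √(216/35)·(1/6) = +0.414039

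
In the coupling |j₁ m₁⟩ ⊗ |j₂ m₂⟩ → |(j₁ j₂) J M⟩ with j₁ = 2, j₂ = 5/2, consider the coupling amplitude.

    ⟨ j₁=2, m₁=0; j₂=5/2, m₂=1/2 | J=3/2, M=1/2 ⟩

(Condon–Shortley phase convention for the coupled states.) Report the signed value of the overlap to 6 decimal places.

j₁+j₂−J=3  J+j₁−j₂=1  J−j₁+j₂=2  j₁+j₂+J+1=7
(j₁±m₁, j₂±m₂, J±M) = (2,2,3,2,2,1)
P² = 32/35
sum k=1..2:
  [1] −1/4 = -1/4
  [2] +1/2 = 1/2
S = 1/4
C² = P²·S² = 2/35 ; C = +0.239046

+0.239046  (= +√(2/35))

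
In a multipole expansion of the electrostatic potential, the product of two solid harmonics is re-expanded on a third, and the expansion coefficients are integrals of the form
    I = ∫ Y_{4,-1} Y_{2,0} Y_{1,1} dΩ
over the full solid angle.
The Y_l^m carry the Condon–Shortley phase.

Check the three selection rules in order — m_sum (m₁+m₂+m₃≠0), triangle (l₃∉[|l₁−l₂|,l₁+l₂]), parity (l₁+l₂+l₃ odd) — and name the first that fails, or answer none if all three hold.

triangle

Σmᵢ = 0  ✓
l₃∈[|l₁−l₂|,l₁+l₂]=[2,6] required, l₃=1 fails  ✗
Σlᵢ = 7 ⇒ odd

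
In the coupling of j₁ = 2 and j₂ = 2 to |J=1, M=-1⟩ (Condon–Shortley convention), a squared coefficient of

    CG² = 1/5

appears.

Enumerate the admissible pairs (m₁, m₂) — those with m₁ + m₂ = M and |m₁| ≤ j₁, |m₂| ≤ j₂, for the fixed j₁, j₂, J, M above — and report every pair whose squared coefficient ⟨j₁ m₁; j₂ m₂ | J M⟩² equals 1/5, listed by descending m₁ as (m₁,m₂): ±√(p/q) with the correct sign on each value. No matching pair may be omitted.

Admissible pairs with m₁+m₂ = M = -1: (-2,1), (-1,0), (0,-1), (1,-2)
  (m₁,m₂)=(1,-2): CG² = 1/5, CG = +√(1/5)   ← matches the target
  (m₁,m₂)=(0,-1): CG² = 3/10, CG = −√(3/10)
  (m₁,m₂)=(-1,0): CG² = 3/10, CG = +√(3/10)
  (m₁,m₂)=(-2,1): CG² = 1/5, CG = −√(1/5)   ← matches the target
Pairs with CG² = 1/5: (1,-2): +√(1/5); (-2,1): −√(1/5)

(1,-2): +√(1/5); (-2,1): −√(1/5)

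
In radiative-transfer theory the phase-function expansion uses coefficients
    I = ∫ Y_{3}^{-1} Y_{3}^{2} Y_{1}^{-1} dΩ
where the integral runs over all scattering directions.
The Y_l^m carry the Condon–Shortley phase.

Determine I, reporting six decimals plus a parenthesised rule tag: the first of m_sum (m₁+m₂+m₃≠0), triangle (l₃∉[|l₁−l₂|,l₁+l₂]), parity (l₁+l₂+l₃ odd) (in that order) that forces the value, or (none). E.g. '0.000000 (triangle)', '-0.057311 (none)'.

0.000000 (parity)

l₁+l₂+l₃=7 is odd: 3j(l;000)=0 ⇒ I=0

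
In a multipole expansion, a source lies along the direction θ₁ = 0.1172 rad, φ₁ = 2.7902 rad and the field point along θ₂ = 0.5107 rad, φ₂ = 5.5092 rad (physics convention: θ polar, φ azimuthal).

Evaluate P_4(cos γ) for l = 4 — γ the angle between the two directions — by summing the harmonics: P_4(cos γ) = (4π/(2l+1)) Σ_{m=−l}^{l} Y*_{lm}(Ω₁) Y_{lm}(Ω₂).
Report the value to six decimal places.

-0.187993

Expand P_4 via completeness: Σ_{m} conj(Y_{4,m}) at Ω₁ times Y_{4,m} at Ω₂ —
  m=-4: Y*=0.00001 - 0.00008j  Y=-0.02523 + 0.00115j  product -0.00000 + 0.00000j
  m=-3: Y*=-0.00098 + 0.00173j  Y=-0.08703 + 0.09320j  product -0.00008 - 0.00024j
  m=-2: Y*=0.02061 - 0.01746j  Y=0.00789 + 0.34578j  product 0.00620 + 0.00699j
  m=-1: Y*=-0.20139 + 0.07383j  Y=0.33579 + 0.32822j  product -0.09186 - 0.04131j
  m=+0: Y*=0.78912 + 0.00000j  Y=0.04668 + 0.00000j  product 0.03683 + 0.00000j
  m=+1: Y*=0.20139 + 0.07383j  Y=-0.33579 + 0.32822j  product -0.09186 + 0.04131j
  m=+2: Y*=0.02061 + 0.01746j  Y=0.00789 - 0.34578j  product 0.00620 - 0.00699j
  m=+3: Y*=0.00098 + 0.00173j  Y=0.08703 + 0.09320j  product -0.00008 + 0.00024j
  m=+4: Y*=0.00001 + 0.00008j  Y=-0.02523 - 0.00115j  product -0.00000 - 0.00000j
Accumulated sum -0.13464 - 0.00000j; after 4π/(2l+1) scaling, -0.18799 - 0.00000j ⇒ P_4 = -0.187993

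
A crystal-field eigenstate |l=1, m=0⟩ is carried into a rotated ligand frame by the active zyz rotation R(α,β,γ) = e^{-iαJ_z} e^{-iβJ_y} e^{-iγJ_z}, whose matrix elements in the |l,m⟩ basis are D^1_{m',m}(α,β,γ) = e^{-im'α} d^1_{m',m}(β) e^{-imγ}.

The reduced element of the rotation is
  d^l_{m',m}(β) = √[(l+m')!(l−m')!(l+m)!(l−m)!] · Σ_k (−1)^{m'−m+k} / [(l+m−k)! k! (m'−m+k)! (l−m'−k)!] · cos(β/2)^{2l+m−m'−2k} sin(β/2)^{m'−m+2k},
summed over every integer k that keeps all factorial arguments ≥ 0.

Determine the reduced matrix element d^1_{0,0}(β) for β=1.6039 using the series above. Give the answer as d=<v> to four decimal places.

d^1_{0,0}(β=1.6039) via the finite sum:
c=cos(1.603900/2)=0.695307, s=sin(1.603900/2)=0.718713; N=√[1·1·1·1]=1.000000
The bounds max(0,m−m')=0 and min(l+m,l−m')=1 give 2 terms
  k=0: (−1)^0·1.0000/(1)·0.6953^2·0.7187^0 = +0.483451
  k=1: (−1)^1·1.0000/(1)·0.6953^0·0.7187^2 = -0.516549
d^1_{0,0}(1.6039) = +0.483451 -0.516549 = -0.033098

d=-0.0331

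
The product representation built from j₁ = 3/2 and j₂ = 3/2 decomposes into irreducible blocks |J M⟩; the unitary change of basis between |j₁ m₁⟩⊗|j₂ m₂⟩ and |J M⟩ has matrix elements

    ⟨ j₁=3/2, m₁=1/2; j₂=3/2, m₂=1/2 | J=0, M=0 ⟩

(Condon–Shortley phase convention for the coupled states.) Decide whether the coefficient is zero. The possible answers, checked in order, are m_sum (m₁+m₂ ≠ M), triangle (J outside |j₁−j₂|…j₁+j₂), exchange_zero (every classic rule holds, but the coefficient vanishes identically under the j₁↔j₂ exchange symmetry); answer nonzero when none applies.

m-sum: m₁+m₂ = 1/2+1/2 = 1, M = 0  ✗ ⇒ coefficient is 0

m_sum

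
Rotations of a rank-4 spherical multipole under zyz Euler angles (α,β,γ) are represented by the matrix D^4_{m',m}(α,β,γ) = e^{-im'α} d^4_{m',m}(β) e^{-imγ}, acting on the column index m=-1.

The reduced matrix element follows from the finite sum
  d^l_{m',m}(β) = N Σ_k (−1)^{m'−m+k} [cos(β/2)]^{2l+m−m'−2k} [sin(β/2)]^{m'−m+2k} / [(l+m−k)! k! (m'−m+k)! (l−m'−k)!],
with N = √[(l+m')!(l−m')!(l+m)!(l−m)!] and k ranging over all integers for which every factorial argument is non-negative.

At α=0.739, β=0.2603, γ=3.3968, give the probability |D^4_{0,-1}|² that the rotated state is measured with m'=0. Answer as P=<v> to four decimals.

P=0.2417

First d^4_{0,-1}(β=0.2603), then the phase factors e^{-i(0)α} and e^{-i(-1)γ}:
Half-angle: c=0.991542, s=0.129783. N=√(24·24·6·120)=643.987578
The bounds max(0,m−m')=0 and min(l+m,l−m')=3 give 4 terms
  k=0: (−1)^1·643.9876/(144)·0.9915^7·0.1298^1 = -0.546905
  k=1: (−1)^2·643.9876/(24)·0.9915^5·0.1298^3 = +0.056218
  k=2: (−1)^3·643.9876/(24)·0.9915^3·0.1298^5 = -0.000963
  k=3: (−1)^4·643.9876/(144)·0.9915^1·0.1298^7 = +0.000003
d^4_{0,-1}(0.2603) = -0.546905 +0.056218 -0.000963 +0.000003 = -0.491647
|D^4_{0,-1}|² = |d^4_{0,-1}(β)|² = (-0.491647)² = 0.241717 (the z-rotation phases have unit modulus)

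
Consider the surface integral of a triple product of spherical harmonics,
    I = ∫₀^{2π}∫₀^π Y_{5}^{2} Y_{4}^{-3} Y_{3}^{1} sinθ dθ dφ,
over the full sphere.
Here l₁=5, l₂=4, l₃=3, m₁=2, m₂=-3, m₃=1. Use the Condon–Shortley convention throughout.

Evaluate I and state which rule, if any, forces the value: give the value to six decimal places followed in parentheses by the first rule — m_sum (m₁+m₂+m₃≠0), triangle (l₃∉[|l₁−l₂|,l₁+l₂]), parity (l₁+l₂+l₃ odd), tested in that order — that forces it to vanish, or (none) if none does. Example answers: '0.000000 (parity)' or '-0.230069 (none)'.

Rules hold: Σm=0, L=12 even, 1≤3≤9.
N = 11·9·7 = 693
Δ = 6!·4!·2!/13! = 1/180180
Racah Σ t=2..4: t=2:+1/576 t=3:−1/144 t=4:+1/576 = -1/288
⇒ 3j(5 4 3; 0 0 0)² = 20/1001, sgn +1
Racah Σ t=0..1: t=0:+1/4320 t=1:−1/960 = -7/8640
⇒ 3j(5 4 3; 2 -3 1)² = 343/12870, sgn -1
4πI² = N·(3j₀)²·(3jₘ)² = 686/1859
I = -1·√(0.369016/4π) = -0.17136315
No selection rule forces the value: the integral is nonzero (none).

-0.171363 (none)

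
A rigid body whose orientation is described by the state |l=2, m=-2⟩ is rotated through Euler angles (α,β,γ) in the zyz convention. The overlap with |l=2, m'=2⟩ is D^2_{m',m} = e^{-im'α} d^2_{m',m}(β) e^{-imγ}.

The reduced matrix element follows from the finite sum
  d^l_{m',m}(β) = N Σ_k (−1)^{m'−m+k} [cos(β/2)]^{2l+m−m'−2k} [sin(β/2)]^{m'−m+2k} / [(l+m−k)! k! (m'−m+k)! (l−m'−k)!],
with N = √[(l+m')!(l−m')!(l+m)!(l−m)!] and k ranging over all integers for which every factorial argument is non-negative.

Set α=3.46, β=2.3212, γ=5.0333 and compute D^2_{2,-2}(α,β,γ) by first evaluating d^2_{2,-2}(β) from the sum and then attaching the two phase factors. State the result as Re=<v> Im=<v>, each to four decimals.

Split into d^2_{2,-2}(β=2.3212) × two z-phases.
c=cos(2.321200/2)=0.398789, s=sin(2.321200/2)=0.917043; N=√[24·1·1·24]=24.000000
k: max(0,(-2)−(2))=0 … min(2+(-2),2−(2))=0
  k=0: (−1)^4·24.0000/(24)·0.3988^0·0.9170^4 = +0.707226
d^2_{2,-2}(2.3212) = +0.707226
Phases: e^{-i·(2)·3.4600}=+0.803994-0.594637i, e^{-i·(-2)·5.0333}=-0.801006-0.598656i ⇒ D=-0.707217-0.003541i

Re=-0.7072 Im=-0.0035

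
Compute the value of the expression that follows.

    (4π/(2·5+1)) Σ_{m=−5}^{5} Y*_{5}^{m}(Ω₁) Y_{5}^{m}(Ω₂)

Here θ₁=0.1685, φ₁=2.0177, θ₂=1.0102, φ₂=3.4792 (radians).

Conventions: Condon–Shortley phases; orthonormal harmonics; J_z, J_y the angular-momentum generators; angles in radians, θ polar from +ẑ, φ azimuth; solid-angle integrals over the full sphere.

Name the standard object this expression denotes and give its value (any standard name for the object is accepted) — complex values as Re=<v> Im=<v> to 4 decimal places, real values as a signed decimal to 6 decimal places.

Legendre polynomial (addition theorem), -0.002877

This sum is the spherical-harmonic addition theorem: it equals the Legendre polynomial P_l(cos γ) of the angle γ between the two directions.
Expand P_5 via completeness: Σ_{m} conj(Y_{5,m}) at Ω₁ times Y_{5,m} at Ω₂ —
  m=-5: (-0.000048-0.000038i) × (+0.023658+0.200867i) = +0.000006-0.000011i  (running Σ = +0.000006-0.000011i)
  m=-4: (-0.000246+0.001118i) × (+0.087768-0.391811i) = +0.000416+0.000195i  (running Σ = +0.000423+0.000184i)
  m=-3: (+0.012307-0.002883i) × (-0.171839+0.275325i) = -0.001321+0.003884i  (running Σ = -0.000898+0.004068i)
  m=-2: (-0.056390-0.070163i) × (-0.076645+0.061375i) = +0.008628+0.001917i  (running Σ = +0.007730+0.005985i)
  m=-1: (-0.167811+0.350159i) × (+0.327479-0.114961i) = -0.014700+0.133962i  (running Σ = -0.006970+0.139946i)
  m=0: (+0.746512-0.000000i) × (+0.015301+0.000000i) = +0.011422+0.000000i  (running Σ = +0.004452+0.139946i)
  m=1: (+0.167811+0.350159i) × (-0.327479-0.114961i) = -0.014700-0.133962i  (running Σ = -0.010248+0.005985i)
  m=2: (-0.056390+0.070163i) × (-0.076645-0.061375i) = +0.008628-0.001917i  (running Σ = -0.001620+0.004068i)
  m=3: (-0.012307-0.002883i) × (+0.171839+0.275325i) = -0.001321-0.003884i  (running Σ = -0.002941+0.000184i)
  m=4: (-0.000246-0.001118i) × (+0.087768+0.391811i) = +0.000416-0.000195i  (running Σ = -0.002525-0.000011i)
  m=5: (+0.000048-0.000038i) × (-0.023658+0.200867i) = +0.000006+0.000011i  (running Σ = -0.002518+0.000000i)
Accumulated sum -0.002518+0.000000i; after 4π/(2l+1) scaling, -0.002877+0.000000i ⇒ P_5 = -0.002877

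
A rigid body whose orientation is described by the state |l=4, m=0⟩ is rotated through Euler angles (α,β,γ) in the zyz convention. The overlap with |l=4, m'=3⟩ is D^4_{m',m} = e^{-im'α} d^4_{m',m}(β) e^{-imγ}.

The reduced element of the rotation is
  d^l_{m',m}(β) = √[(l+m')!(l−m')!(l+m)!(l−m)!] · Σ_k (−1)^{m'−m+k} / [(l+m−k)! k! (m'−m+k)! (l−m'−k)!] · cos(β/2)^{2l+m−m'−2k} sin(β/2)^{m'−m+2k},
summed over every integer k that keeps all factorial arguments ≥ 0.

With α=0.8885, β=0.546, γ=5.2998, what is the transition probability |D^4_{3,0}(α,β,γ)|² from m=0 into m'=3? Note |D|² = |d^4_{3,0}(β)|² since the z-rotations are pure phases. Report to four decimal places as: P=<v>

P=0.0313

D^4_{3,0}(0.8885,0.5460,5.2998) = e^{-i·3·0.8885}·d^4_{3,0}(0.5460)·e^{-i·0·5.2998}. Compute d first:
Half-angle: c=0.962966, s=0.269622. N=√(5040·1·24·24)=1703.830978
k: max(0,(0)−(3))=0 … min(4+(0),4−(3))=1
  k=0: (−1)^3·1703.8310/(144)·0.9630^5·0.2696^3 = -0.192036
  k=1: (−1)^4·1703.8310/(144)·0.9630^3·0.2696^5 = +0.015055
d^4_{3,0}(0.5460) = -0.192036 +0.015055 = -0.176982
|D^4_{3,0}|² = |d^4_{3,0}(β)|² = (-0.176982)² = 0.031323 (the z-rotation phases have unit modulus)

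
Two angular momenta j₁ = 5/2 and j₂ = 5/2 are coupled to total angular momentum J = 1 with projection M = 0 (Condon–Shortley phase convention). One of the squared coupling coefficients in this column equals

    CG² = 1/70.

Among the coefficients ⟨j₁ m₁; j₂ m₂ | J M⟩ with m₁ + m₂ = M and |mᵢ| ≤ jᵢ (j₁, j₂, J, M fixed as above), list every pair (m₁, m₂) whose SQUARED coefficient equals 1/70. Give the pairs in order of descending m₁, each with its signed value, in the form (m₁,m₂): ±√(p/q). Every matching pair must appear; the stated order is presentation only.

(1/2,-1/2): +√(1/70); (-1/2,1/2): +√(1/70)

Admissible pairs with m₁+m₂ = M = 0: (-5/2,5/2), (-3/2,3/2), (-1/2,1/2), (1/2,-1/2), (3/2,-3/2), (5/2,-5/2)
  (m₁,m₂)=(5/2,-5/2): CG² = 5/14, CG = +√(5/14)
  (m₁,m₂)=(3/2,-3/2): CG² = 9/70, CG = −√(9/70)
  (m₁,m₂)=(1/2,-1/2): CG² = 1/70, CG = +√(1/70)   ← matches the target
  (m₁,m₂)=(-1/2,1/2): CG² = 1/70, CG = +√(1/70)   ← matches the target
  (m₁,m₂)=(-3/2,3/2): CG² = 9/70, CG = −√(9/70)
  (m₁,m₂)=(-5/2,5/2): CG² = 5/14, CG = +√(5/14)
Pairs with CG² = 1/70: (1/2,-1/2): +√(1/70); (-1/2,1/2): +√(1/70)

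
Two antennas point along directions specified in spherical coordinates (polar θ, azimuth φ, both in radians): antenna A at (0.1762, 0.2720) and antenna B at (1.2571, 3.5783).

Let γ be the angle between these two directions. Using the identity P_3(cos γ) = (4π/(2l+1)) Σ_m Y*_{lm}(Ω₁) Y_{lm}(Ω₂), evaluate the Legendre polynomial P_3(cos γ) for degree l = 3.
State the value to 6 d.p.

Summing Y*_{l m}(θ₁,φ₁)·Y_{l m}(θ₂,φ₂) over m ∈ [−3, 3]; prefactor 4π/(2·3+1) = 1.795196:
  term(m=-3) = -0.000710+0.000383i   from Y*(Ω₁)=+0.001540+0.001637i, Y(Ω₂)=-0.092545+0.346943i
  term(m=-2) = +0.008347-0.002854i   from Y*(Ω₁)=+0.026453+0.016001i, Y(Ω₂)=+0.183244-0.218715i
  term(m=-1) = +0.034618-0.005754i   from Y*(Ω₁)=+0.209886+0.058540i, Y(Ω₂)=+0.145937-0.068118i
  term(m=+0) = -0.197154+0.000000i   from Y*(Ω₁)=+0.678353-0.000000i, Y(Ω₂)=-0.290636+0.000000i
  term(m=+1) = +0.034618+0.005754i   from Y*(Ω₁)=-0.209886+0.058540i, Y(Ω₂)=-0.145937-0.068118i
  term(m=+2) = +0.008347+0.002854i   from Y*(Ω₁)=+0.026453-0.016001i, Y(Ω₂)=+0.183244+0.218715i
  term(m=+3) = -0.000710-0.000383i   from Y*(Ω₁)=-0.001540+0.001637i, Y(Ω₂)=+0.092545+0.346943i
Σ over m = -0.112645-0.000000i; ×(4π/7) → -0.202220-0.000000i. Real part: -0.202220

-0.202220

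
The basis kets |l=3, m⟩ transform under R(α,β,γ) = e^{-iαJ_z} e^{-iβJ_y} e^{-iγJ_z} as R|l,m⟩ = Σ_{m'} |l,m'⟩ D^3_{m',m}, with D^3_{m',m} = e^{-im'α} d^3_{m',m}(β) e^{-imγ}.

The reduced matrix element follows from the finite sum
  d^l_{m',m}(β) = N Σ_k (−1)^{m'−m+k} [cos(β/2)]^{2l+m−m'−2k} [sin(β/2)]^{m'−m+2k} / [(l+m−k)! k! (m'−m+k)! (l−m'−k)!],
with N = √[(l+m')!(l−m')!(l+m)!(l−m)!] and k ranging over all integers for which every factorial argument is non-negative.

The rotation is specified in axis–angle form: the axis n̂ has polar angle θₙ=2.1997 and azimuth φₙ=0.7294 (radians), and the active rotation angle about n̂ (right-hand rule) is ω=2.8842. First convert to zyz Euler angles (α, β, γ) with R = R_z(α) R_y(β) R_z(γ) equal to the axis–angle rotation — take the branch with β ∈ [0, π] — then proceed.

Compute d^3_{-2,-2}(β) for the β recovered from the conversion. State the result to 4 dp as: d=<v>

d=-0.3640

Axis–angle → zyz. n̂ = (sinθₙcosφₙ, sinθₙsinφₙ, cosθₙ) = (+0.602926, +0.538918, -0.588259), ω = 2.8842.
R = I cosω + sinω [n̂]ₓ + (1−cosω) n̂n̂ᵀ gives
  R = [-0.251993, +0.788898, -0.560482; +0.489404, -0.395760, -0.777083; -0.834855, -0.470121, -0.286361]
β = atan2(√(R₁₃²+R₂₃²), R₃₃) = 1.861223; α = atan2(R₂₃, R₁₃) mod 2π = 4.087534; γ = atan2(R₃₂, −R₃₁) mod 2π = 5.770327
d^3_{-2,-2}(β=1.8612) via the finite sum:
With c≡cos(β/2)=0.597344 and s≡sin(β/2)=0.801985, N=[1·120·1·120]^{1/2}=120.000000
The bounds max(0,m−m')=0 and min(l+m,l−m')=1 give 2 terms
  k=0: (−1)^0·120.0000/(120)·0.5973^6·0.8020^0 = +0.045430
  k=1: (−1)^1·120.0000/(24)·0.5973^4·0.8020^2 = -0.409450
d^3_{-2,-2}(1.8612) = +0.045430 -0.409450 = -0.364019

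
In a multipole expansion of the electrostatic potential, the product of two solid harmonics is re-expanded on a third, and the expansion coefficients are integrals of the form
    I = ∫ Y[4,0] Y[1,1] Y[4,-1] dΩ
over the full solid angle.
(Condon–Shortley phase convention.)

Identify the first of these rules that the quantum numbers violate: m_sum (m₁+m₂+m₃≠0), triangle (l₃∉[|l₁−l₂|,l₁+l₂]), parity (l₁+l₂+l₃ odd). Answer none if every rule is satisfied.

parity

azimuthal sum: 0 + 1 − 1 = 0  ✓
3 ≤ 4 ≤ 5 (triangle on l)  ✓
L = 4 + 1 + 4 = 9 (odd)  ✗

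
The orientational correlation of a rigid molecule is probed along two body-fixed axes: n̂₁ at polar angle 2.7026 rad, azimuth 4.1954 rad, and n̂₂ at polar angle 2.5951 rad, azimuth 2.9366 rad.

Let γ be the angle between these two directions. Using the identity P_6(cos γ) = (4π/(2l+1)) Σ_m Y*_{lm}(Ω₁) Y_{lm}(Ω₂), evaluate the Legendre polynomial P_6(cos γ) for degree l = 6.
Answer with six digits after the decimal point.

-0.411275

Addition theorem: P_6(cos γ) = (4π/13) Σ_m Y*_{lm}(Ω₁) Y_{lm}(Ω₂), m = −6…6:
  [-6]  conj(Y_{6,-6})(Ω₁) = 0.00285 + 0.00011j ; Y_{6,-6}(Ω₂) = 0.00318 + 0.00897j ; Δ = 0.00001 + 0.00003j
  [-5]  conj(Y_{6,-5})(Ω₁) = 0.01110 - 0.01784j ; Y_{6,-5}(Ω₂) = 0.02814 + 0.04632j ; Δ = 0.00114 + 0.00001j
  [-4]  conj(Y_{6,-4})(Ω₁) = -0.04450 - 0.08200j ; Y_{6,-4}(Ω₂) = 0.12480 + 0.13375j ; Δ = 0.00541 - 0.01619j
  [-3]  conj(Y_{6,-3})(Ω₁) = -0.27216 - 0.00540j ; Y_{6,-3}(Ω₂) = 0.32086 + 0.22664j ; Δ = -0.08610 - 0.06342j
  [-2]  conj(Y_{6,-2})(Ω₁) = -0.25292 + 0.42500j ; Y_{6,-2}(Ω₂) = 0.43913 + 0.19085j ; Δ = -0.19218 + 0.13836j
  [-1]  conj(Y_{6,-1})(Ω₁) = 0.20161 + 0.35460j ; Y_{6,-1}(Ω₂) = 0.12253 + 0.02548j ; Δ = 0.01567 + 0.04859j
  [+0]  conj(Y_{6,0})(Ω₁) = -0.21456 + 0.00000j ; Y_{6,0}(Ω₂) = -0.40378 + 0.00000j ; Δ = 0.08663 + 0.00000j
  [+1]  conj(Y_{6,1})(Ω₁) = -0.20161 + 0.35460j ; Y_{6,1}(Ω₂) = -0.12253 + 0.02548j ; Δ = 0.01567 - 0.04859j
  [+2]  conj(Y_{6,2})(Ω₁) = -0.25292 - 0.42500j ; Y_{6,2}(Ω₂) = 0.43913 - 0.19085j ; Δ = -0.19218 - 0.13836j
  [+3]  conj(Y_{6,3})(Ω₁) = 0.27216 - 0.00540j ; Y_{6,3}(Ω₂) = -0.32086 + 0.22664j ; Δ = -0.08610 + 0.06342j
  [+4]  conj(Y_{6,4})(Ω₁) = -0.04450 + 0.08200j ; Y_{6,4}(Ω₂) = 0.12480 - 0.13375j ; Δ = 0.00541 + 0.01619j
  [+5]  conj(Y_{6,5})(Ω₁) = -0.01110 - 0.01784j ; Y_{6,5}(Ω₂) = -0.02814 + 0.04632j ; Δ = 0.00114 - 0.00001j
  [+6]  conj(Y_{6,6})(Ω₁) = 0.00285 - 0.00011j ; Y_{6,6}(Ω₂) = 0.00318 - 0.00897j ; Δ = 0.00001 - 0.00003j
Accumulated sum -0.42547 + 0.00000j; after 4π/(2l+1) scaling, -0.41128 + 0.00000j ⇒ P_6 = -0.411275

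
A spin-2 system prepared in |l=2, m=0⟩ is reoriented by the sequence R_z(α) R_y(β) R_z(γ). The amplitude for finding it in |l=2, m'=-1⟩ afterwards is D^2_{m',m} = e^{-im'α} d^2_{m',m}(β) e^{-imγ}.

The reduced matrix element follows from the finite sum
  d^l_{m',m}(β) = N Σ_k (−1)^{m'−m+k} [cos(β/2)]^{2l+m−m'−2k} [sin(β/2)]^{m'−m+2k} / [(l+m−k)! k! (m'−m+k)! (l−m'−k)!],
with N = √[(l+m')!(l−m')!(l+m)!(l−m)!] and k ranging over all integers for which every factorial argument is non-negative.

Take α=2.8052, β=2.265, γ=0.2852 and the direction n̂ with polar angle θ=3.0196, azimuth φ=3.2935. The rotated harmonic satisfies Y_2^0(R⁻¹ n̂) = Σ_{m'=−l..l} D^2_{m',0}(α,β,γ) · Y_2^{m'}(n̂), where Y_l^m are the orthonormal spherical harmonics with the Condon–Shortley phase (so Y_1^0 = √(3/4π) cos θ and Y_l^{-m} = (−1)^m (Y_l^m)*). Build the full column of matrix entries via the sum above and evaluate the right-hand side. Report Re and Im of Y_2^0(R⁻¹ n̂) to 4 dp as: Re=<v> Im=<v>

Need the full column D^2_{m',0} for m'=−2..2 at α=2.8052, β=2.2650, γ=0.2852.
cos(β/2)=0.424397, sin(β/2)=0.905476
d^2_{-2,0}: single k=2 term ⇒ +0.361722;  D = +0.282899-0.225413i
d^2_{-1,0}: k∈[1..2] ⇒ +0.169539 -0.771755 = -0.602215;  D = +0.568462-0.198782i
d^2_{0,0}: k∈[0..2] ⇒ +0.032441 -0.590690 +0.672214 = +0.113965;  D = +0.113965+0.000000i
d^2_{1,0}: k∈[0..1] ⇒ -0.169539 +0.771755 = +0.602215;  D = -0.568462-0.198782i
d^2_{2,0}: single k=0 term ⇒ +0.361722;  D = +0.282899+0.225413i
Y_2^{m'}(θ=3.0196,φ=3.2935) and Σ D·Y over m':
  (+0.2829-0.2254i)·(+0.0055-0.0017i)  (+0.5685-0.1988i)·(+0.0922-0.0141i)  (+0.1140+0.0000i)·(+0.6168+0.0000i)  (-0.5685-0.1988i)·(-0.0922-0.0141i)  (+0.2829+0.2254i)·(+0.0055+0.0017i)
Y_2^0(R⁻¹ n̂) = +0.171862-0.000000i

Re=0.1719 Im=0.0000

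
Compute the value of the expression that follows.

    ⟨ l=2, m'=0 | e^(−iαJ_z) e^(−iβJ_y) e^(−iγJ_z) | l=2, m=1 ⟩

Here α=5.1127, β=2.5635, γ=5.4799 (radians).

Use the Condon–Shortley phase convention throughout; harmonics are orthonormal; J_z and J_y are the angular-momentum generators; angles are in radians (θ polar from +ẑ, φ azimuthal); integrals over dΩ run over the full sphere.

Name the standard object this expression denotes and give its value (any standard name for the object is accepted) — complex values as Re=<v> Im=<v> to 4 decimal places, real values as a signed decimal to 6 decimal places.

This is a Wigner D-matrix element — the rotation-matrix element ⟨l m'| R(α,β,γ) |l m⟩ in the angular-momentum basis.
D^2_{0,1}(5.1127,2.5635,5.4799) = e^{-i·0·5.1127}·d^2_{0,1}(2.5635)·e^{-i·1·5.4799}. Compute d first:
Half-angle: c=0.285038, s=0.958516. N=√(2·2·6·1)=4.898979
The bounds max(0,m−m')=1 and min(l+m,l−m')=2 give 2 terms
  k=1: (−1)^0·4.8990/(2)·0.2850^3·0.9585^1 = +0.054373
  k=2: (−1)^1·4.8990/(2)·0.2850^1·0.9585^3 = -0.614861
d^2_{0,1}(2.5635) = +0.054373 -0.614861 = -0.560488
D = (+1.000000+0.000000i)·(-0.560488)·(+0.694346+0.719641i) = -0.389173-0.403350i

Wigner D-matrix element, Re=-0.3892 Im=-0.4034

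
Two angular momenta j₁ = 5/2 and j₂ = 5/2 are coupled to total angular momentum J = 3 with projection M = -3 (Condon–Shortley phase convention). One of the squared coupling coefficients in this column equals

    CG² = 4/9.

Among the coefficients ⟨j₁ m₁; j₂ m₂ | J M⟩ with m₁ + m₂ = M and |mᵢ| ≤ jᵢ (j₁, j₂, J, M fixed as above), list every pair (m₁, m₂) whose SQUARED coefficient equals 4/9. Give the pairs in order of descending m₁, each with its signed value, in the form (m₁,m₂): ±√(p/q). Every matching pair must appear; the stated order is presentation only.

(-3/2,-3/2): −√(4/9)

Admissible pairs with m₁+m₂ = M = -3: (-5/2,-1/2), (-3/2,-3/2), (-1/2,-5/2)
  (m₁,m₂)=(-1/2,-5/2): CG² = 5/18, CG = +√(5/18)
  (m₁,m₂)=(-3/2,-3/2): CG² = 4/9, CG = −√(4/9)   ← matches the target
  (m₁,m₂)=(-5/2,-1/2): CG² = 5/18, CG = +√(5/18)
Pairs with CG² = 4/9: (-3/2,-3/2): −√(4/9)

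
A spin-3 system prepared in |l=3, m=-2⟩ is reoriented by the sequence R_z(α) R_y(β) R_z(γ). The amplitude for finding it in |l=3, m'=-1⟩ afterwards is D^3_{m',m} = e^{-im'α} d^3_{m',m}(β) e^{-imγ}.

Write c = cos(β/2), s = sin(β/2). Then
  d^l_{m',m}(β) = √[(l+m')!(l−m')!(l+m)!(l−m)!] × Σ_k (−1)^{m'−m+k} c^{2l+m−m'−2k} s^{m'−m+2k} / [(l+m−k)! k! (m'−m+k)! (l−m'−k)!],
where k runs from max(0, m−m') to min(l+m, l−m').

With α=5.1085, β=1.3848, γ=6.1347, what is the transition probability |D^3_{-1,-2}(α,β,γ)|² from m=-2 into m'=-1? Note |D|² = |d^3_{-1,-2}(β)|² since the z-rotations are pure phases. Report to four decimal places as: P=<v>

D^3_{-1,-2}(5.1085,1.3848,6.1347) = e^{-i·-1·5.1085}·d^3_{-1,-2}(1.3848)·e^{-i·-2·6.1347}. Compute d first:
c=cos(1.384800/2)=0.769716, s=sin(1.384800/2)=0.638386; N=√[2·24·1·120]=75.894664
k: max(0,(-2)−(-1))=0 … min(3+(-2),3−(-1))=1
  k=0: (−1)^1·75.8947/(24)·0.7697^5·0.6384^1 = -0.545427
  k=1: (−1)^2·75.8947/(12)·0.7697^3·0.6384^3 = +0.750365
d^3_{-1,-2}(1.3848) = -0.545427 +0.750365 = +0.204938
|D^3_{-1,-2}|² = |d^3_{-1,-2}(β)|² = (+0.204938)² = 0.042000 (the z-rotation phases have unit modulus)

P=0.0420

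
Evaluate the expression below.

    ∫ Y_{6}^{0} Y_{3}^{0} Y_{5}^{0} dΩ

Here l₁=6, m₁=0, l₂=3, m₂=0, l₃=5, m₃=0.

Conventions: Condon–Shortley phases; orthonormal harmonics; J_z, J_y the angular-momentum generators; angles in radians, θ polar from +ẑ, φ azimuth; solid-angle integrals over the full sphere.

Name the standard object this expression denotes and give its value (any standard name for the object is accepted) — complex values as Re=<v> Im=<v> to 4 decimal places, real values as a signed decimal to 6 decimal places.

This is a Gaunt coefficient — the integral of a triple product of spherical harmonics over the sphere.
m-sum 0 ✓  L=14 even ✓  3≤5≤9 ✓
Π(2lᵢ+1) = 13×7×11 = 1001
triangle coeff Δ(6,3,5) = 1/675675
Σ_t [1,3]: t=1:−1/8640 t=2:+1/2304 t=3:−1/8640 = 7/34560
(3j)²=7/429 [(6 3 5; 0 0 0)], sign=-1
(m-triple is (0,0,0) — same symbol as above.)
⇒ 4πI² = 343/1287
I = (+1)√(343/1287/(4π)) = 0.14563067

Gaunt coefficient, +0.145631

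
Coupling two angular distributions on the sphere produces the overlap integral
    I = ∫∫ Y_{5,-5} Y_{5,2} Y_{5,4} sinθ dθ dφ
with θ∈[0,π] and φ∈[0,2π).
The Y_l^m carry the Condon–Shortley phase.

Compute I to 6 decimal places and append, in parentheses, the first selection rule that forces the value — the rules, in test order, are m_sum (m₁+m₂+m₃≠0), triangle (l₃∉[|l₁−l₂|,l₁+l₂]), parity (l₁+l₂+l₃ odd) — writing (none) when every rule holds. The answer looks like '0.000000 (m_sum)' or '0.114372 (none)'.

Σmᵢ = 1 ≠ 0, so the φ-integral vanishes; I = 0

0.000000 (m_sum)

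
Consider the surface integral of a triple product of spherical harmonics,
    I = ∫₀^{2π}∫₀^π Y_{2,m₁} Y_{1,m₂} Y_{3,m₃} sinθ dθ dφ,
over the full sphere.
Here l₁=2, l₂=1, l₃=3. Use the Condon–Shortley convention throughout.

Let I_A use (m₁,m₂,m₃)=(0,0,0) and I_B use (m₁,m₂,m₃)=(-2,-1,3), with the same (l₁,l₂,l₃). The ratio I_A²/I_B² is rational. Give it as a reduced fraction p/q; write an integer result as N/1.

3/5

Shared (l₁,l₂,l₃)=(2,1,3): N and (l;000)² cancel in I_A²/I_B².
A: Δ = 0!·4!·2!/7! = 1/105; Racah Σ t=0..0: t=0:+1/4 = 1/4; ⇒ 3j(2 1 3; 0 0 0)² = 3/35, sgn -1
B: Δ = 0!·4!·2!/7! = 1/105; Racah Σ t=0..0: t=0:+1/48 = 1/48; ⇒ 3j(2 1 3; -2 -1 3)² = 1/7, sgn +1
I_A²/I_B² = (3/35)/(1/7) = 3/5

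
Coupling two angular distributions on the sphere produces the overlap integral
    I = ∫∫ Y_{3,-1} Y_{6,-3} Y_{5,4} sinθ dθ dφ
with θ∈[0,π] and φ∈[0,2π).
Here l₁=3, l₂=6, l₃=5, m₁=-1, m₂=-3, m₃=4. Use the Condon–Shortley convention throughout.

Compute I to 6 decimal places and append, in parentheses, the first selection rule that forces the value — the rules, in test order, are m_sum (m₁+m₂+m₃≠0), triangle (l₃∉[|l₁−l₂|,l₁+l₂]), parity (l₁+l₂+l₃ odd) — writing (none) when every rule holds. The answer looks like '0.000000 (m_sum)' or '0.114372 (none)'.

0.176531 (none)

Rules hold: Σm=0, L=14 even, 3≤5≤9.
N = 7·13·11 = 1001
Δ = 4!·2!·8!/15! = 1/675675
Racah Σ t=1..3: t=1:−1/8640 t=2:+1/2304 t=3:−1/8640 = 7/34560
⇒ 3j(3 6 5; 0 0 0)² = 7/429, sgn -1
Racah Σ t=2..3: t=2:+1/40320 t=3:−1/241920 = 1/48384
⇒ 3j(3 6 5; -1 -3 4)² = 24/1001, sgn -1
4πI² = N·(3j₀)²·(3jₘ)² = 56/143
I = +1·√(0.391608/4π) = 0.17653103
No selection rule forces the value: the integral is nonzero (none).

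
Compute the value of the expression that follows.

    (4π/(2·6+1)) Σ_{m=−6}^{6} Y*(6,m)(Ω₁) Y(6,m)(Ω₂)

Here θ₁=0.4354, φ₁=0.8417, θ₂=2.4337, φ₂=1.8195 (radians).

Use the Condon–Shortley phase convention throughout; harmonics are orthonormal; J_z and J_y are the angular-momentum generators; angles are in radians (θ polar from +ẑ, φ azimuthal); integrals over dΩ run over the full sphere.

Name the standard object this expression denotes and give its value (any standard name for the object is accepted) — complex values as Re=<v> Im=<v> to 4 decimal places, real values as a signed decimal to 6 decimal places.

Legendre polynomial (addition theorem), +0.290770

This sum is the spherical-harmonic addition theorem: it equals the Legendre polynomial P_l(cos γ) of the angle γ between the two directions.
Expand P_6 via completeness: Σ_{m} conj(Y_{6,m}) at Ω₁ times Y_{6,m} at Ω₂ —
  m=-6: (0.00090 - 0.00257j) × (-0.00287 + 0.03640j) = 0.00009 + 0.00004j  (running Σ = 0.00009 + 0.00004j)
  m=-5: (-0.00978 - 0.01774j) × (0.13994 + 0.04751j) = -0.00053 - 0.00295j  (running Σ = -0.00044 - 0.00291j)
  m=-4: (-0.08852 - 0.02028j) × (0.18582 - 0.28612j) = -0.02225 + 0.02156j  (running Σ = -0.02269 + 0.01865j)
  m=-3: (-0.21850 + 0.15483j) × (-0.30930 - 0.33461j) = 0.11939 + 0.02522j  (running Σ = 0.09671 + 0.04387j)
  m=-2: (-0.05537 + 0.48968j) × (-0.19418 + 0.10543j) = -0.04087 - 0.10093j  (running Σ = 0.05583 - 0.05705j)
  m=-1: (0.27711 + 0.31021j) × (-0.06621 - 0.26073j) = 0.06253 - 0.09279j  (running Σ = 0.11836 - 0.14984j)
  m=0: (-0.20496 + 0.00000j) × (-0.31263 + 0.00000j) = 0.06408 + 0.00000j  (running Σ = 0.18244 - 0.14984j)
  m=1: (-0.27711 + 0.31021j) × (0.06621 - 0.26073j) = 0.06253 + 0.09279j  (running Σ = 0.24497 - 0.05705j)
  m=2: (-0.05537 - 0.48968j) × (-0.19418 - 0.10543j) = -0.04087 + 0.10093j  (running Σ = 0.20410 + 0.04387j)
  m=3: (0.21850 + 0.15483j) × (0.30930 - 0.33461j) = 0.11939 - 0.02522j  (running Σ = 0.32349 + 0.01865j)
  m=4: (-0.08852 + 0.02028j) × (0.18582 + 0.28612j) = -0.02225 - 0.02156j  (running Σ = 0.30124 - 0.00291j)
  m=5: (0.00978 - 0.01774j) × (-0.13994 + 0.04751j) = -0.00053 + 0.00295j  (running Σ = 0.30071 + 0.00004j)
  m=6: (0.00090 + 0.00257j) × (-0.00287 - 0.03640j) = 0.00009 - 0.00004j  (running Σ = 0.30080 + 0.00000j)
Total Σ_m = 0.30080 + 0.00000j. Multiply by 0.966644: 0.29077 + 0.00000j. P_6(cos γ) = 0.290770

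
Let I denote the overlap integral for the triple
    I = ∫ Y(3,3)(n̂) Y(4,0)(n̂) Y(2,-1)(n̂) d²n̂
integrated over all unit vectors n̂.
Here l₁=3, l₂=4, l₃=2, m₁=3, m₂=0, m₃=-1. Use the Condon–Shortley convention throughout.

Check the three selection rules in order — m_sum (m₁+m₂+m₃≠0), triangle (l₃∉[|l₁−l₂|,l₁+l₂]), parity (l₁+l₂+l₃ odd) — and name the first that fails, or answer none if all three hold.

azimuthal sum: 3 + 0 − 1 = 2  ✗
1 ≤ 2 ≤ 7 (triangle on l)
L = 3 + 4 + 2 = 9 (odd)

m_sum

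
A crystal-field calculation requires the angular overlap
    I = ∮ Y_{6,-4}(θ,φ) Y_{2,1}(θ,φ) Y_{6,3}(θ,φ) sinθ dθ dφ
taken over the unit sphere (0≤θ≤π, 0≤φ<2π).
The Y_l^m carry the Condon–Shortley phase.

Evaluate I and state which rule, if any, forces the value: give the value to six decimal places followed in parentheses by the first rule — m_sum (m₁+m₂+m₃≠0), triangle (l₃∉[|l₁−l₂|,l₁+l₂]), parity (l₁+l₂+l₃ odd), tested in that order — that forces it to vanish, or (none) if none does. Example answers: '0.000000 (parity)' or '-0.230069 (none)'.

Checks pass: Σm=0; 14 even; l₃=6∈[4,8].
(2·6+1)(2·2+1)(2·6+1) = 845
Δ: 2! 10! 2! / 15! → 1/90090
sum: t=0:+1/69120 t=1:−1/14400 t=2:+1/69120 = -7/172800
3j²(6 2 6; 0 0 0) = Δ·Π!·Σ² = 14/715  (sign -1)
sum: t=1:−1/725760 t=2:+1/161280 = 1/207360
3j²(6 2 6; -4 1 3) = Δ·Π!·Σ² = 7/286  (sign -1)
combine: 4πI² = 845·14/715·7/286 = 49/121
take √, sign +1: I = 0.17951487
No selection rule forces the value: the integral is nonzero (none).

0.179515 (none)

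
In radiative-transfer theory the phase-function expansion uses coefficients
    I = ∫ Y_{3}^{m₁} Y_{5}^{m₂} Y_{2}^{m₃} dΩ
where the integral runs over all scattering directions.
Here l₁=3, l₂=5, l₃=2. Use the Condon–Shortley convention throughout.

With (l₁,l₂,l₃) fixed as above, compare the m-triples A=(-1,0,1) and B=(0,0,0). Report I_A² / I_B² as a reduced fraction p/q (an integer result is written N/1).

1/2

l's match ⇒ only the (l;m) 3-j factors differ between A and B.
A: triangle coeff Δ(3,5,2) = 1/2310; Σ_t [4,4]: t=4:+1/288 = 1/288; (3j)²=5/231 [(3 5 2; -1 0 1)], sign=-1
B: triangle coeff Δ(3,5,2) = 1/2310; Σ_t [3,3]: t=3:−1/144 = -1/144; (3j)²=10/231 [(3 5 2; 0 0 0)], sign=-1
I_A²/I_B² = (5/231)/(10/231) = 1/2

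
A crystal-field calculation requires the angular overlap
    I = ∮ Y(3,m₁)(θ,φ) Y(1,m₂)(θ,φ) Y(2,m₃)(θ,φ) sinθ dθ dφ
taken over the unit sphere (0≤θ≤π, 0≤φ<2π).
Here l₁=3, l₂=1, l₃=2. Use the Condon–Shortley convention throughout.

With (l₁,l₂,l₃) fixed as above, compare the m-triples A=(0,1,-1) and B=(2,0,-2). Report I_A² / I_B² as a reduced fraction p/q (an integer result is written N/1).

Shared (l₁,l₂,l₃)=(3,1,2): N and (l;000)² cancel in I_A²/I_B².
A: Δ = 2!·4!·0!/7! = 1/105; Racah Σ t=2..2: t=2:+1/12 = 1/12; ⇒ 3j(3 1 2; 0 1 -1)² = 1/35, sgn -1
B: Δ = 2!·4!·0!/7! = 1/105; Racah Σ t=1..1: t=1:−1/24 = -1/24; ⇒ 3j(3 1 2; 2 0 -2)² = 1/21, sgn -1
I_A²/I_B² = (1/35)/(1/21) = 3/5

3/5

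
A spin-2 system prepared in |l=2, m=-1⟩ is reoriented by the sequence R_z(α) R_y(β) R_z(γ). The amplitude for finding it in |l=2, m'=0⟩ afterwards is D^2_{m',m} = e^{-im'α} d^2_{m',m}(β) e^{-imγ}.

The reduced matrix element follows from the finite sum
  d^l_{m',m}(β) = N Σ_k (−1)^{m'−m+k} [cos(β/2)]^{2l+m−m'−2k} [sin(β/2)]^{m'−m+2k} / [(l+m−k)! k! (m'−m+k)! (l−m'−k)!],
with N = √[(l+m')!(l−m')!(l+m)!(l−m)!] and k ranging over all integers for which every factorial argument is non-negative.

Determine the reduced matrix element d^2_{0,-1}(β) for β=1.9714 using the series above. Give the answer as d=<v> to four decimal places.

d^2_{0,-1}(β=1.9714) via the finite sum:
With c≡cos(β/2)=0.552280 and s≡sin(β/2)=0.833659, N=[2·2·1·6]^{1/2}=4.898979
The bounds max(0,m−m')=0 and min(l+m,l−m')=1 give 2 terms
  k=0: (−1)^1·4.8990/(2)·0.5523^3·0.8337^1 = -0.343986
  k=1: (−1)^2·4.8990/(2)·0.5523^1·0.8337^3 = +0.783790
d^2_{0,-1}(1.9714) = -0.343986 +0.783790 = +0.439804

d=0.4398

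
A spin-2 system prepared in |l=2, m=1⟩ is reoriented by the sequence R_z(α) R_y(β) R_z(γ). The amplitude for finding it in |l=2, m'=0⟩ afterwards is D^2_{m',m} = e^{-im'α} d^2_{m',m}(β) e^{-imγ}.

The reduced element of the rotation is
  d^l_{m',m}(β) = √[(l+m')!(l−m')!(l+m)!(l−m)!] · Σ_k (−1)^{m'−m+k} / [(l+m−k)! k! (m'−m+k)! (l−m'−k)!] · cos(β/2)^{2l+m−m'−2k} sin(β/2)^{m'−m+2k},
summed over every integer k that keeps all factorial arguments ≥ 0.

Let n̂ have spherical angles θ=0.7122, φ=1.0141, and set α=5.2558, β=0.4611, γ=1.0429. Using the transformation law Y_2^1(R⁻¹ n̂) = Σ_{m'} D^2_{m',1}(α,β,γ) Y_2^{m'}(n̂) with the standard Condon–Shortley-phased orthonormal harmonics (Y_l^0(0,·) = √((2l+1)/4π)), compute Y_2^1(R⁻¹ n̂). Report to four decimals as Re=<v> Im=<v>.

Need the full column D^2_{m',1} for m'=−2..2 at α=5.2558, β=0.4611, γ=1.0429.
cos(β/2)=0.973541, sin(β/2)=0.228513
d^2_{-2,1}: single k=3 term ⇒ +0.023234;  D = -0.023211-0.001020i
d^2_{-1,1}: k∈[2..3] ⇒ +0.148474 -0.002727 = +0.145748;  D = -0.069810-0.127941i
d^2_{0,1}: k∈[1..2] ⇒ +0.516475 -0.028455 = +0.488019;  D = +0.245824-0.421585i
d^2_{1,1}: k∈[0..1] ⇒ +0.898290 -0.148474 = +0.749816;  D = +0.749726-0.011633i
d^2_{2,1}: single k=0 term ⇒ -0.421700;  D = -0.223617-0.357528i
Y_2^{m'}(θ=0.7122,φ=1.0141) and Σ D·Y over m':
  (-0.0232-0.0010i)·(-0.0729-0.1480i)  (-0.0698-0.1279i)·(+0.2019-0.3244i)  (+0.2458-0.4216i)·(+0.2267+0.0000i)  (+0.7497-0.0116i)·(-0.2019-0.3244i)  (-0.2236-0.3575i)·(-0.0729+0.1480i)
Y_2^1(R⁻¹ n̂) = -0.084286-0.343194i

Re=-0.0843 Im=-0.3432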